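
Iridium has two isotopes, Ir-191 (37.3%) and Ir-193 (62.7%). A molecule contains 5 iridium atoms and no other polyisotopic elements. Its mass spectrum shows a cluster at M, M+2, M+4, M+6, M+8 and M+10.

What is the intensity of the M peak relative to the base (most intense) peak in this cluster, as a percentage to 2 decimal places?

(0.373 + 0.627)^5 gives M 0.0072, M+2 0.0607, M+4 0.2040, M+6 0.3429, M+8 0.2882, M+10 0.0969; the largest is M+6.
P(M+6) = C(5,3) × 0.373^2 × 0.627^3 = 10 × 0.139129 × 0.24649188 = 0.342942 (base)
P(M) = C(5,0) × 0.373^5 × 0.627^0 = 1 × 0.00722012 × 1.0000 = 0.007220
Relative intensity = 0.007220 / 0.342942 × 100 = 2.11

2.11%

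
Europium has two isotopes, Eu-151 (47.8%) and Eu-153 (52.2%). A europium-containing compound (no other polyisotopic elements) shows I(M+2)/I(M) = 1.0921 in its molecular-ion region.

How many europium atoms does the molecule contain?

For n independent Eu atoms, I(M+2)/I(M) = n · (abundance Eu-153) / (abundance Eu-151) = n · 0.522/0.478.
n = 1.0921 × 0.478/0.522 = 1.00 ≈ 1

1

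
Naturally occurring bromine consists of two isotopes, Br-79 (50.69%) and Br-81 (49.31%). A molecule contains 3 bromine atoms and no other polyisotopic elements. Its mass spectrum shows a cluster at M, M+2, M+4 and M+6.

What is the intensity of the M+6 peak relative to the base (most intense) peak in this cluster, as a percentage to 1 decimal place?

Binomial terms of (0.5069 + 0.4931)^3: M 0.1302, M+2 0.3801, M+4 0.3698, M+6 0.1199 → M+2 is the base peak.
P(M+2) = C(3,1) × 0.5069^2 × 0.4931^1 = 3 × 0.25694761 × 0.4931 = 0.380103 (base)
P(M+6) = C(3,3) × 0.5069^0 × 0.4931^3 = 1 × 1.0000 × 0.11989609 = 0.119896
Relative intensity = 0.119896 / 0.380103 × 100 = 31.5

31.5%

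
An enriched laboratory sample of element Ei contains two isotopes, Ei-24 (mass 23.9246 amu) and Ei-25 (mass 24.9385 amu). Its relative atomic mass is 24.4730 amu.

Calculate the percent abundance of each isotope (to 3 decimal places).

Let x be the fractional abundance of Ei-24; then Ei-25 has abundance 1 − x.
23.9246·x + 24.9385·(1 − x) = 24.4730
(23.9246 − 24.9385)·x = 24.4730 − 24.9385
x = -0.4655 / -1.0139 = 0.45912 → 45.912% Ei-24, 54.088% Ei-25.

Ei-24: 45.912%, Ei-25: 54.088%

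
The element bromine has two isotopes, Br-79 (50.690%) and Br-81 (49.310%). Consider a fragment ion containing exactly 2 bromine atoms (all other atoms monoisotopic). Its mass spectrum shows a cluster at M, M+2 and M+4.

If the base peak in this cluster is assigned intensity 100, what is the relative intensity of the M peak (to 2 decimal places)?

Binomial terms of (0.50690 + 0.49310)^2: M 0.2569, M+2 0.4999, M+4 0.2431 → M+2 is the base peak.
P(M+2) = C(2,1) × 0.50690^1 × 0.49310^1 = 2 × 0.5069 × 0.4931 = 0.499905 (base)
P(M) = C(2,0) × 0.50690^2 × 0.49310^0 = 1 × 0.25694761 × 1.0000 = 0.256948
Relative intensity = 0.256948 / 0.499905 × 100 = 51.40

51.40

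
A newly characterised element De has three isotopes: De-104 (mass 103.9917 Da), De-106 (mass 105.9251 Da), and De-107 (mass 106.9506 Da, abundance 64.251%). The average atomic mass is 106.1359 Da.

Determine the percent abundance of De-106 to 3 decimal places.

12.573%

Let x and y be the fractions of De-104 and De-106. Then x + y = 1 − 0.64251 = 0.35749 and 103.9917x + 105.9251y = 106.1359 − 0.64251×106.9506 = 37.419069994.
Substituting: 103.9917x + 105.9251(0.35749 − x) = 37.419069994
(103.9917 − 105.9251)x = -0.448094005  ⇒  x = 0.23176, y = 0.12573
De-104: 23.176%, De-106: 12.573%.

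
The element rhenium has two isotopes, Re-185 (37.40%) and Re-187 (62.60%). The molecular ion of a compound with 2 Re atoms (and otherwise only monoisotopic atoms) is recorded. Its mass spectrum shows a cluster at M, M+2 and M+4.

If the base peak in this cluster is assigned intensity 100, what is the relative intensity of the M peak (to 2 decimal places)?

Term probabilities: M 0.1399, M+2 0.4682, M+4 0.3919. Base peak = M+2.
P(M+2) = C(2,1) × 0.3740^1 × 0.6260^1 = 2 × 0.3740 × 0.6260 = 0.468248 (base)
P(M) = C(2,0) × 0.3740^2 × 0.6260^0 = 1 × 0.139876 × 1.0000 = 0.139876
Relative intensity = 0.139876 / 0.468248 × 100 = 29.87

29.87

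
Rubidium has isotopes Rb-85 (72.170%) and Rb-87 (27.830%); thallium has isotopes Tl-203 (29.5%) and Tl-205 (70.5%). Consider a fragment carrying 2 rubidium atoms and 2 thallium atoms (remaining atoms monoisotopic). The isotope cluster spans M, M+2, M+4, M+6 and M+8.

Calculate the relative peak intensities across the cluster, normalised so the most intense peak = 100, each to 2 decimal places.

Rubidium pattern (n=2): 0.52085089 : 0.40169822 : 0.07745089
Thallium pattern (n=2): 0.087025 : 0.41595 : 0.497025
Convolve the two distributions (both contribute in 2-u steps):
  M: 0.52085089×0.087025 = 0.045327
  M+2: 0.52085089×0.41595 + 0.40169822×0.087025 = 0.251606
  M+4: 0.52085089×0.497025 + 0.40169822×0.41595 + 0.07745089×0.087025 = 0.432702
  M+6: 0.40169822×0.497025 + 0.07745089×0.41595 = 0.231870
  M+8: 0.07745089×0.497025 = 0.038495
Scale to base peak (0.432702) = 100: 10.48 : 58.15 : 100.00 : 53.59 : 8.90

10.48 : 58.15 : 100.00 : 53.59 : 8.90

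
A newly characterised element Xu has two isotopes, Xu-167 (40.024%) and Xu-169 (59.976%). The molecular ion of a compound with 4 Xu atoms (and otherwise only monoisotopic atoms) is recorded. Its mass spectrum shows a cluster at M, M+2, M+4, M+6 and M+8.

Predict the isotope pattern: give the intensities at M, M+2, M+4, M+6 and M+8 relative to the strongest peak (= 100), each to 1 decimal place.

Each Xu atom is independently Xu-167 (p = 0.40024) or Xu-169 (q = 0.59976); the cluster is the binomial expansion (p + q)^4.
P(M) = 0.40024^4 = 0.025661
P(M+2) = 4 × 0.40024^3 × 0.59976^1 = 0.153815
P(M+4) = 6 × 0.40024^2 × 0.59976^2 = 0.345738
P(M+6) = 4 × 0.40024^1 × 0.59976^3 = 0.345393
P(M+8) = 0.59976^4 = 0.129393
The M+4 peak is largest (0.345738); scaling to 100 gives 7.4 : 44.5 : 100.0 : 99.9 : 37.4.

7.4 : 44.5 : 100.0 : 99.9 : 37.4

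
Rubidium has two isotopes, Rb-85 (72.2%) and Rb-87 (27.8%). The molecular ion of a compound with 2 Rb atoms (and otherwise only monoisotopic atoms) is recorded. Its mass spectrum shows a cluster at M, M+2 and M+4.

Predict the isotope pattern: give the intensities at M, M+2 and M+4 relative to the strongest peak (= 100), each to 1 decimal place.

The 2 Rb atoms are independent, so intensities follow the terms of (0.722 + 0.278)^2.
P(M) = 0.722^2 = 0.521284
P(M+2) = 2 × 0.722^1 × 0.278^1 = 0.401432
P(M+4) = 0.278^2 = 0.077284
The M peak is largest (0.521284); scaling to 100 gives 100.0 : 77.0 : 14.8.

100.0 : 77.0 : 14.8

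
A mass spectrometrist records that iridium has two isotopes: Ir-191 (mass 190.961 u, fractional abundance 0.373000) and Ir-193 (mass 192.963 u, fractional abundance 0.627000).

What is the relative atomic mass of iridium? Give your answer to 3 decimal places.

The abundance-weighted mean is 0.373000 × 190.961 + 0.627000 × 192.963
= 71.2285 + 120.9878 = 192.2163 u

192.216 u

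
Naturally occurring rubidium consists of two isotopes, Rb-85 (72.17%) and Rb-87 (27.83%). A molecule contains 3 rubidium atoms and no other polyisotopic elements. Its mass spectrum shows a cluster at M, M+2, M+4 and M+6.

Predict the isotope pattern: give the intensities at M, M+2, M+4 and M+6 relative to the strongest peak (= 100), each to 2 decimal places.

Expanding (0.7217 + 0.2783)^3:
P(M) = 0.7217^3 = 0.375898
P(M+2) = 3 × 0.7217^2 × 0.2783^1 = 0.434858
P(M+4) = 3 × 0.7217^1 × 0.2783^2 = 0.167689
P(M+6) = 0.2783^3 = 0.021555
The M+2 peak is largest (0.434858); scaling to 100 gives 86.44 : 100.00 : 38.56 : 4.96.

86.44 : 100.00 : 38.56 : 4.96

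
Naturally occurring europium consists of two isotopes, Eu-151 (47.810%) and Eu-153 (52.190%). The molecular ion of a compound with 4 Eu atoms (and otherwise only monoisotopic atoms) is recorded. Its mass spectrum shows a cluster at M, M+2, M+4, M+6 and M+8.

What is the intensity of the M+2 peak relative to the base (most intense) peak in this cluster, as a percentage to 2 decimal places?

61.07%

(0.47810 + 0.52190)^4 gives M 0.0522, M+2 0.2281, M+4 0.3736, M+6 0.2719, M+8 0.0742; the largest is M+4.
P(M+4) = C(4,2) × 0.47810^2 × 0.52190^2 = 6 × 0.22857961 × 0.27237961 = 0.373563 (base)
P(M+2) = C(4,1) × 0.47810^3 × 0.52190^1 = 4 × 0.10928391 × 0.5219 = 0.228141
Relative intensity = 0.228141 / 0.373563 × 100 = 61.07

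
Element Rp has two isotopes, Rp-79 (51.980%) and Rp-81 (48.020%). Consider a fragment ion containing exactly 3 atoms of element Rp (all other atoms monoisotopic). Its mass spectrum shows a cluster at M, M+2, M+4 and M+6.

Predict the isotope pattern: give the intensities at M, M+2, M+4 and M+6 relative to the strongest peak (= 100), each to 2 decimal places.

Expanding (0.51980 + 0.48020)^3:
P(M) = 0.51980^3 = 0.140446
P(M+2) = 3 × 0.51980^2 × 0.48020^1 = 0.389239
P(M+4) = 3 × 0.51980^1 × 0.48020^2 = 0.359585
P(M+6) = 0.48020^3 = 0.110730
The M+2 peak is largest (0.389239); scaling to 100 gives 36.08 : 100.00 : 92.38 : 28.45.

36.08 : 100.00 : 92.38 : 28.45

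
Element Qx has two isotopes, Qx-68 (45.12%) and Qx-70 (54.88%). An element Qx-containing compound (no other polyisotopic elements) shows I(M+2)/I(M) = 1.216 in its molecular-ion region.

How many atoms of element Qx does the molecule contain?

1

With n Qx atoms, P(M+2)/P(M) = C(n,1)·p^(n−1)q / p^n = n·q/p = n · 0.5488/0.4512.
n = 1.216 × 0.4512/0.5488 = 1.00 ≈ 1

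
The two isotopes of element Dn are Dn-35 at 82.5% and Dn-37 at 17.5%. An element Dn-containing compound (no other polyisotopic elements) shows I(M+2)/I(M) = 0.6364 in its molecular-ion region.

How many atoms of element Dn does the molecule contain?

3

The M+2/M ratio from n Dn atoms is n · q/p = n · 0.175/0.825.
n = 0.6364 × 0.825/0.175 = 3.00 ≈ 3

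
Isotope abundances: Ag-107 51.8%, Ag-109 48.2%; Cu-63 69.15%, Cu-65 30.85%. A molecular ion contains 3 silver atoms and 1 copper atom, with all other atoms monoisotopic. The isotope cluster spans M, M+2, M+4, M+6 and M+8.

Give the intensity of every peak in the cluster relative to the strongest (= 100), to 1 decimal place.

Silver pattern (n=3): 0.13899183 : 0.3879965 : 0.3610315 : 0.11198017
Copper pattern (n=1): 0.6915 : 0.3085
Convolve the two distributions (both contribute in 2-u steps):
  M: 0.13899183×0.6915 = 0.096113
  M+2: 0.13899183×0.3085 + 0.3879965×0.6915 = 0.311179
  M+4: 0.3879965×0.3085 + 0.3610315×0.6915 = 0.369350
  M+6: 0.3610315×0.3085 + 0.11198017×0.6915 = 0.188813
  M+8: 0.11198017×0.3085 = 0.034546
Scale to base peak (0.369350) = 100: 26.0 : 84.3 : 100.0 : 51.1 : 9.4

26.0 : 84.3 : 100.0 : 51.1 : 9.4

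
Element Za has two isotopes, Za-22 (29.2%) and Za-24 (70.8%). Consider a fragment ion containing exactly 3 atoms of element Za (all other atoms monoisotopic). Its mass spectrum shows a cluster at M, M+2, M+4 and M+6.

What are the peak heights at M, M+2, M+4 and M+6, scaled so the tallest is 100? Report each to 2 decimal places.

Expanding (0.292 + 0.708)^3:
P(M) = 0.292^3 = 0.024897
P(M+2) = 3 × 0.292^2 × 0.708^1 = 0.181101
P(M+4) = 3 × 0.292^1 × 0.708^2 = 0.439107
P(M+6) = 0.708^3 = 0.354895
The M+4 peak is largest (0.439107); scaling to 100 gives 5.67 : 41.24 : 100.00 : 80.82.

5.67 : 41.24 : 100.00 : 80.82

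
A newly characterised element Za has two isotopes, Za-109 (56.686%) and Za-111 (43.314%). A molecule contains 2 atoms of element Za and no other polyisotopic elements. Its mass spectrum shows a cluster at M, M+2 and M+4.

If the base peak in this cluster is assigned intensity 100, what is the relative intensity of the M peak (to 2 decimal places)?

Term probabilities: M 0.3213, M+2 0.4911, M+4 0.1876. Base peak = M+2.
P(M+2) = C(2,1) × 0.56686^1 × 0.43314^1 = 2 × 0.56686 × 0.43314 = 0.491059 (base)
P(M) = C(2,0) × 0.56686^2 × 0.43314^0 = 1 × 0.32133026 × 1.0000 = 0.321330
Relative intensity = 0.321330 / 0.491059 × 100 = 65.44

65.44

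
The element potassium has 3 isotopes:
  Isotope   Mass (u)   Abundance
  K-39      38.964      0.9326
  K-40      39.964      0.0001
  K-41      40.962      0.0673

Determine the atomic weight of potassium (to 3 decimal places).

39.099 u

Weight each isotope mass by its fractional abundance: 0.9326 × 38.964 + 0.0001 × 39.964 + 0.0673 × 40.962
= 36.3378 + 0.0040 + 2.7567 = 39.0985 u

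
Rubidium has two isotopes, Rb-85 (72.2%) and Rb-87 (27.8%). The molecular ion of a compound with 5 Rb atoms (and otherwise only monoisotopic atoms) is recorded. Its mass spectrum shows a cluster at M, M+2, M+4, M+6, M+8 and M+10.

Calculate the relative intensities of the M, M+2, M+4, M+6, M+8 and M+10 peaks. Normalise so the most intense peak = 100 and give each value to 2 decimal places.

Each Rb atom is independently Rb-85 (p = 0.722) or Rb-87 (q = 0.278); the cluster is the binomial expansion (p + q)^5.
P(M) = 0.722^5 = 0.196194
P(M+2) = 5 × 0.722^4 × 0.278^1 = 0.377714
P(M+4) = 10 × 0.722^3 × 0.278^2 = 0.290872
P(M+6) = 10 × 0.722^2 × 0.278^3 = 0.111998
P(M+8) = 5 × 0.722^1 × 0.278^4 = 0.021562
P(M+10) = 0.278^5 = 0.001660
The M+2 peak is largest (0.377714); scaling to 100 gives 51.94 : 100.00 : 77.01 : 29.65 : 5.71 : 0.44.

51.94 : 100.00 : 77.01 : 29.65 : 5.71 : 0.44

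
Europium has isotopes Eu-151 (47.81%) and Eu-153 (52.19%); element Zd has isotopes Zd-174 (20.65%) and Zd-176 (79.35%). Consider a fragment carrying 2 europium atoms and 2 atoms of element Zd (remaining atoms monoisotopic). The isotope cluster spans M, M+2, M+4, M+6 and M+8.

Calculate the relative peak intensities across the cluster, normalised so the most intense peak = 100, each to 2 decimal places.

2.42 : 23.84 : 79.08 : 100.00 : 42.51

Europium pattern (n=2): 0.22857961 : 0.49904078 : 0.27237961
Element Zd pattern (n=2): 0.04264225 : 0.3277155 : 0.62964225
Convolve the two distributions (both contribute in 2-u steps):
  M: 0.22857961×0.04264225 = 0.009747
  M+2: 0.22857961×0.3277155 + 0.49904078×0.04264225 = 0.096189
  M+4: 0.22857961×0.62964225 + 0.49904078×0.3277155 + 0.27237961×0.04264225 = 0.319082
  M+6: 0.49904078×0.62964225 + 0.27237961×0.3277155 = 0.403480
  M+8: 0.27237961×0.62964225 = 0.171502
Scale to base peak (0.403480) = 100: 2.42 : 23.84 : 79.08 : 100.00 : 42.51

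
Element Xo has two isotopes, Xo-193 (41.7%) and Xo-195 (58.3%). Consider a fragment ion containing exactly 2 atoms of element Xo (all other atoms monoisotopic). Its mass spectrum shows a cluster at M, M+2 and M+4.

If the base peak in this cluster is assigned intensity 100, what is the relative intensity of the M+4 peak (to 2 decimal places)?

69.90

Binomial terms of (0.417 + 0.583)^2: M 0.1739, M+2 0.4862, M+4 0.3399 → M+2 is the base peak.
P(M+2) = C(2,1) × 0.417^1 × 0.583^1 = 2 × 0.4170 × 0.5830 = 0.486222 (base)
P(M+4) = C(2,2) × 0.417^0 × 0.583^2 = 1 × 1.0000 × 0.339889 = 0.339889
Relative intensity = 0.339889 / 0.486222 × 100 = 69.90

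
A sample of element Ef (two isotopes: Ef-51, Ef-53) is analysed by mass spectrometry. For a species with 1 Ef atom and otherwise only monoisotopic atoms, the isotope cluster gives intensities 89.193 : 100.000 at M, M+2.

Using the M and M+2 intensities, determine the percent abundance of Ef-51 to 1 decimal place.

If p is the fraction of Ef that is Ef-51, then I(M+2)/I(M) = [C(1,1)·p^0·(1−p)] / p^1 = 1·(1−p)/p = 100.000/89.193 = 1.1212
(1−p)/p = 1.1212/1 = 1.1212  ⇒  p = 1/(1 + 1.1212) = 0.4714
Ef-51: 47.1%, Ef-53: 52.9%.

47.1%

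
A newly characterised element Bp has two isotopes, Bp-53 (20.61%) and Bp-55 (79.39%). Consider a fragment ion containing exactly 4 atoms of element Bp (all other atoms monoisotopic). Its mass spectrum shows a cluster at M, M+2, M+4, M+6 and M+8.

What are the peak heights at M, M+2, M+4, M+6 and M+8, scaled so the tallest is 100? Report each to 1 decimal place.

0.4 : 6.7 : 38.9 : 100.0 : 96.3

Each Bp atom is independently Bp-53 (p = 0.2061) or Bp-55 (q = 0.7939); the cluster is the binomial expansion (p + q)^4.
P(M) = 0.2061^4 = 0.001804
P(M+2) = 4 × 0.2061^3 × 0.7939^1 = 0.027801
P(M+4) = 6 × 0.2061^2 × 0.7939^2 = 0.160635
P(M+6) = 4 × 0.2061^1 × 0.7939^3 = 0.412511
P(M+8) = 0.7939^4 = 0.397249
The M+6 peak is largest (0.412511); scaling to 100 gives 0.4 : 6.7 : 38.9 : 100.0 : 96.3.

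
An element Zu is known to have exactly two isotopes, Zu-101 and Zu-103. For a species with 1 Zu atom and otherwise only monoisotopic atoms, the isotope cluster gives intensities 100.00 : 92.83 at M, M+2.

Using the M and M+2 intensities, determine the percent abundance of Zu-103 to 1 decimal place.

If p is the fraction of Zu that is Zu-101, then I(M+2)/I(M) = [C(1,1)·p^0·(1−p)] / p^1 = 1·(1−p)/p = 92.83/100.00 = 0.9283
(1−p)/p = 0.9283/1 = 0.9283  ⇒  p = 1/(1 + 0.9283) = 0.5186
Zu-101: 51.9%, Zu-103: 48.1%.

48.1%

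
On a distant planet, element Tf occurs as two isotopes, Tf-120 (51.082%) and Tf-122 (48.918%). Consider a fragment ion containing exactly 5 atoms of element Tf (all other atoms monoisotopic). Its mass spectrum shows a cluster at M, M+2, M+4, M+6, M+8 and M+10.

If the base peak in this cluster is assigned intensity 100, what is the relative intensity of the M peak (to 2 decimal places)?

10.90

Binomial terms of (0.51082 + 0.48918)^5: M 0.0348, M+2 0.1665, M+4 0.3190, M+6 0.3055, M+8 0.1463, M+10 0.0280 → M+4 is the base peak.
P(M+4) = C(5,2) × 0.51082^3 × 0.48918^2 = 10 × 0.13329188 × 0.23929707 = 0.318964 (base)
P(M) = C(5,0) × 0.51082^5 × 0.48918^0 = 1 × 0.03478079 × 1.0000 = 0.034781
Relative intensity = 0.034781 / 0.318964 × 100 = 10.90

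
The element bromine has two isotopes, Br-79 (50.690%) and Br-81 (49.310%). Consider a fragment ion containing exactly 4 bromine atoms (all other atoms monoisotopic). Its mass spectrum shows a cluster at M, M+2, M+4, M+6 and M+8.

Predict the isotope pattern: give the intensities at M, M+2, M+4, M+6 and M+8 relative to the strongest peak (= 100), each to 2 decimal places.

17.61 : 68.53 : 100.00 : 64.85 : 15.77

Expanding (0.50690 + 0.49310)^4:
P(M) = 0.50690^4 = 0.066022
P(M+2) = 4 × 0.50690^3 × 0.49310^1 = 0.256899
P(M+4) = 6 × 0.50690^2 × 0.49310^2 = 0.374857
P(M+6) = 4 × 0.50690^1 × 0.49310^3 = 0.243101
P(M+8) = 0.49310^4 = 0.059121
The M+4 peak is largest (0.374857); scaling to 100 gives 17.61 : 68.53 : 100.00 : 64.85 : 15.77.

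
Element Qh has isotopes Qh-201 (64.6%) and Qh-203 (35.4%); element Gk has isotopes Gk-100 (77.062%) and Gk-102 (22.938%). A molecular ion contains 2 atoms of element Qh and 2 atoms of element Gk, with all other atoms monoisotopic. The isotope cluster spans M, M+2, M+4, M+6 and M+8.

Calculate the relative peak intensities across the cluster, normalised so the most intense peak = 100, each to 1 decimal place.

59.1 : 100.0 : 61.6 : 16.3 : 1.6

Element Qh pattern (n=2): 0.417316 : 0.457368 : 0.125316
Element Gk pattern (n=2): 0.59385518 : 0.35352963 : 0.05261518
Convolve the two distributions (both contribute in 2-u steps):
  M: 0.417316×0.59385518 = 0.247825
  M+2: 0.417316×0.35352963 + 0.457368×0.59385518 = 0.419144
  M+4: 0.417316×0.05261518 + 0.457368×0.35352963 + 0.125316×0.59385518 = 0.258070
  M+6: 0.457368×0.05261518 + 0.125316×0.35352963 = 0.068367
  M+8: 0.125316×0.05261518 = 0.006594
Scale to base peak (0.419144) = 100: 59.1 : 100.0 : 61.6 : 16.3 : 1.6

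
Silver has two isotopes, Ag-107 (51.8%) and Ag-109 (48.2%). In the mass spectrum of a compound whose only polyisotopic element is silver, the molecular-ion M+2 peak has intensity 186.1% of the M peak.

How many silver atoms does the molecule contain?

For n independent Ag atoms, I(M+2)/I(M) = n · (abundance Ag-109) / (abundance Ag-107) = n · 0.482/0.518.
n = 1.861 × 0.518/0.482 = 2.00 ≈ 2

2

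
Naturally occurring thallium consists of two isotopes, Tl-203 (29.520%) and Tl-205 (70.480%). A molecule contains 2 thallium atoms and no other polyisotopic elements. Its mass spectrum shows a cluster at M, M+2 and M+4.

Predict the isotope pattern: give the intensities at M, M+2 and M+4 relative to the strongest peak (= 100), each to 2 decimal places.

17.54 : 83.77 : 100.00

Each Tl atom is independently Tl-203 (p = 0.29520) or Tl-205 (q = 0.70480); the cluster is the binomial expansion (p + q)^2.
P(M) = 0.29520^2 = 0.087143
P(M+2) = 2 × 0.29520^1 × 0.70480^1 = 0.416114
P(M+4) = 0.70480^2 = 0.496743
The M+4 peak is largest (0.496743); scaling to 100 gives 17.54 : 83.77 : 100.00.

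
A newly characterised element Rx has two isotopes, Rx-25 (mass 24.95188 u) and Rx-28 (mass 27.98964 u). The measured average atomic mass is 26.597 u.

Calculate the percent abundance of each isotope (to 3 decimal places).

Writing the weighted mean with unknown fraction x of Rx-25:
24.95188·x + 27.98964·(1 − x) = 26.597
(24.95188 − 27.98964)·x = 26.597 − 27.98964
x = -1.39264 / -3.03776 = 0.45844 → 45.844% Rx-25, 54.156% Rx-28.

Rx-25: 45.844%, Rx-28: 54.156%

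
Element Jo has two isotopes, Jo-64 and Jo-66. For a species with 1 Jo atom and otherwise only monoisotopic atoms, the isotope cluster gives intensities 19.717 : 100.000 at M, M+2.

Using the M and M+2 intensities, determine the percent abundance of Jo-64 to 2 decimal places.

Write p for the Jo-64 fraction. I(M+2)/I(M) = [C(1,1)·p^0·(1−p)] / p^1 = 1·(1−p)/p = 100.000/19.717 = 5.0718
(1−p)/p = 5.0718/1 = 5.0718  ⇒  p = 1/(1 + 5.0718) = 0.1647
Jo-64: 16.47%, Jo-66: 83.53%.

16.47%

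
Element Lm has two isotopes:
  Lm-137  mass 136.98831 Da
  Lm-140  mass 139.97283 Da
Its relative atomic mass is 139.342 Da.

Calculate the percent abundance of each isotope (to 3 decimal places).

Let x be the fractional abundance of Lm-137; then Lm-140 has abundance 1 − x.
136.98831·x + 139.97283·(1 − x) = 139.342
(136.98831 − 139.97283)·x = 139.342 − 139.97283
x = -0.63083 / -2.98452 = 0.21137 → 21.137% Lm-137, 78.863% Lm-140.

Lm-137: 21.137%, Lm-140: 78.863%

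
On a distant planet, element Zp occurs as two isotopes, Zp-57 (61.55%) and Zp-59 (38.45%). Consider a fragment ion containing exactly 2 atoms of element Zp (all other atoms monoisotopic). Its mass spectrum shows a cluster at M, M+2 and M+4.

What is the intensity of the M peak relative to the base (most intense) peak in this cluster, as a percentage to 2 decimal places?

80.04%

(0.6155 + 0.3845)^2 gives M 0.3788, M+2 0.4733, M+4 0.1478; the largest is M+2.
P(M+2) = C(2,1) × 0.6155^1 × 0.3845^1 = 2 × 0.6155 × 0.3845 = 0.473320 (base)
P(M) = C(2,0) × 0.6155^2 × 0.3845^0 = 1 × 0.37884025 × 1.0000 = 0.378840
Relative intensity = 0.378840 / 0.473320 × 100 = 80.04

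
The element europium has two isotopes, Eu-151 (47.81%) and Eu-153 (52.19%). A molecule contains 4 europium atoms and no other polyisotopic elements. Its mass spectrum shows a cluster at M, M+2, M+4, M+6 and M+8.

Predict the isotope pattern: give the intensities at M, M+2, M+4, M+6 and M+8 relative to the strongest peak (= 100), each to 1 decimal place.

14.0 : 61.1 : 100.0 : 72.8 : 19.9

Each Eu atom is independently Eu-151 (p = 0.4781) or Eu-153 (q = 0.5219); the cluster is the binomial expansion (p + q)^4.
P(M) = 0.4781^4 = 0.052249
P(M+2) = 4 × 0.4781^3 × 0.5219^1 = 0.228141
P(M+4) = 6 × 0.4781^2 × 0.5219^2 = 0.373563
P(M+6) = 4 × 0.4781^1 × 0.5219^3 = 0.271857
P(M+8) = 0.5219^4 = 0.074191
The M+4 peak is largest (0.373563); scaling to 100 gives 14.0 : 61.1 : 100.0 : 72.8 : 19.9.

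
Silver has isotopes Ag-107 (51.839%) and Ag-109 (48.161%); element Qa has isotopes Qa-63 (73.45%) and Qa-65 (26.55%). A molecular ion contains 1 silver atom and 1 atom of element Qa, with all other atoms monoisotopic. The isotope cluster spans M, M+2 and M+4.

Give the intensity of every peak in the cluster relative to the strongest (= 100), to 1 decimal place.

77.5 : 100.0 : 26.0

Silver pattern (n=1): 0.51839 : 0.48161
Element Qa pattern (n=1): 0.7345 : 0.2655
Convolve the two distributions (both contribute in 2-u steps):
  M: 0.51839×0.7345 = 0.380757
  M+2: 0.51839×0.2655 + 0.48161×0.7345 = 0.491375
  M+4: 0.48161×0.2655 = 0.127867
Scale to base peak (0.491375) = 100: 77.5 : 100.0 : 26.0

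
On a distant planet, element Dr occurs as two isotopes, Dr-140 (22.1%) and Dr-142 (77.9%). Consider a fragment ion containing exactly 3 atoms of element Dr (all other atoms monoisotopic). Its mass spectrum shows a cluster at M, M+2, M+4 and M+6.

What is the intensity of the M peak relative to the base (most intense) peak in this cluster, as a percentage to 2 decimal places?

Term probabilities: M 0.0108, M+2 0.1141, M+4 0.4023, M+6 0.4727. Base peak = M+6.
P(M+6) = C(3,3) × 0.221^0 × 0.779^3 = 1 × 1.0000 × 0.47272914 = 0.472729 (base)
P(M) = C(3,0) × 0.221^3 × 0.779^0 = 1 × 0.01079386 × 1.0000 = 0.010794
Relative intensity = 0.010794 / 0.472729 × 100 = 2.28

2.28%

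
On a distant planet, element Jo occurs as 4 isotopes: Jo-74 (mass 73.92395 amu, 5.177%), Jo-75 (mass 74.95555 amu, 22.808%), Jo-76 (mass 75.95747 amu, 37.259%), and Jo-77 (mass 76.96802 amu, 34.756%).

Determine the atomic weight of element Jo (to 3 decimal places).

Average mass = Σ (abundance × isotope mass) = 0.05177 × 73.92395 + 0.22808 × 74.95555 + 0.37259 × 75.95747 + 0.34756 × 76.96802
= 3.827043 + 17.095862 + 28.300994 + 26.751005 = 75.974904 amu

75.975 amu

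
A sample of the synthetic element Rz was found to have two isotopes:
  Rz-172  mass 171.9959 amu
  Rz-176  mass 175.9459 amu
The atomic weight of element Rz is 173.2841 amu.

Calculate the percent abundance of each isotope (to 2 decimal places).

Rz-172: 67.39%, Rz-176: 32.61%

Let x be the fractional abundance of Rz-172; then Rz-176 has abundance 1 − x.
171.9959·x + 175.9459·(1 − x) = 173.2841
(171.9959 − 175.9459)·x = 173.2841 − 175.9459
x = -2.6618 / -3.9500 = 0.67387 → 67.39% Rz-172, 32.61% Rz-176.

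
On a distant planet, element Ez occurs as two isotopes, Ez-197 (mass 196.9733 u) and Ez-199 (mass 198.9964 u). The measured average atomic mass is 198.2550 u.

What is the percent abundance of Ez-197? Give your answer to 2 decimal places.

36.65%

Writing the weighted mean with unknown fraction x of Ez-197:
196.9733·x + 198.9964·(1 − x) = 198.2550
(196.9733 − 198.9964)·x = 198.2550 − 198.9964
x = -0.7414 / -2.0231 = 0.36647 → 36.65% Ez-197, 63.35% Ez-199.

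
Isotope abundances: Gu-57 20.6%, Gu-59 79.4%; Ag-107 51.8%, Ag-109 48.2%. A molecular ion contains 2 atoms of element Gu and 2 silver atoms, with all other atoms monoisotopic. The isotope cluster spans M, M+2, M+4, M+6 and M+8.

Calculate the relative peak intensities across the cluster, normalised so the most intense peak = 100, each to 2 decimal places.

2.91 : 27.88 : 87.61 : 100.00 : 37.48

Element Gu pattern (n=2): 0.042436 : 0.327128 : 0.630436
Silver pattern (n=2): 0.268324 : 0.499352 : 0.232324
Convolve the two distributions (both contribute in 2-u steps):
  M: 0.042436×0.268324 = 0.011387
  M+2: 0.042436×0.499352 + 0.327128×0.268324 = 0.108967
  M+4: 0.042436×0.232324 + 0.327128×0.499352 + 0.630436×0.268324 = 0.342372
  M+6: 0.327128×0.232324 + 0.630436×0.499352 = 0.390809
  M+8: 0.630436×0.232324 = 0.146465
Scale to base peak (0.390809) = 100: 2.91 : 27.88 : 87.61 : 100.00 : 37.48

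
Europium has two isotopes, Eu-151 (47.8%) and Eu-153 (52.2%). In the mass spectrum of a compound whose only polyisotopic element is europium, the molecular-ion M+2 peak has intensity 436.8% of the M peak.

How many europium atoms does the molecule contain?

The M+2/M ratio from n Eu atoms is n · q/p = n · 0.522/0.478.
n = 4.368 × 0.478/0.522 = 4.00 ≈ 4

4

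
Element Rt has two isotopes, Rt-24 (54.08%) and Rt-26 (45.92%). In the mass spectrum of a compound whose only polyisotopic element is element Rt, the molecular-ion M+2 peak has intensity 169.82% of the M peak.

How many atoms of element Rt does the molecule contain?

2

For n independent Rt atoms, I(M+2)/I(M) = n · (abundance Rt-26) / (abundance Rt-24) = n · 0.4592/0.5408.
n = 1.6982 × 0.5408/0.4592 = 2.00 ≈ 2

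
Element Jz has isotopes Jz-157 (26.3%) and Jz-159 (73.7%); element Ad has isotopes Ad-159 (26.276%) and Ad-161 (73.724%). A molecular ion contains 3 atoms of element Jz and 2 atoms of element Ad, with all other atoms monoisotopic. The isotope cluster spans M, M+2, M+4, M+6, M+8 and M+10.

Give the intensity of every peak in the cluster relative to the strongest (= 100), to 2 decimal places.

0.32 : 4.54 : 25.44 : 71.34 : 100.00 : 56.07

Element Jz pattern (n=3): 0.01819145 : 0.15293266 : 0.42856034 : 0.40031555
Element Ad pattern (n=2): 0.06904282 : 0.38743436 : 0.54352282
Convolve the two distributions (both contribute in 2-u steps):
  M: 0.01819145×0.06904282 = 0.001256
  M+2: 0.01819145×0.38743436 + 0.15293266×0.06904282 = 0.017607
  M+4: 0.01819145×0.54352282 + 0.15293266×0.38743436 + 0.42856034×0.06904282 = 0.098728
  M+6: 0.15293266×0.54352282 + 0.42856034×0.38743436 + 0.40031555×0.06904282 = 0.276800
  M+8: 0.42856034×0.54352282 + 0.40031555×0.38743436 = 0.388028
  M+10: 0.40031555×0.54352282 = 0.217581
Scale to base peak (0.388028) = 100: 0.32 : 4.54 : 25.44 : 71.34 : 100.00 : 56.07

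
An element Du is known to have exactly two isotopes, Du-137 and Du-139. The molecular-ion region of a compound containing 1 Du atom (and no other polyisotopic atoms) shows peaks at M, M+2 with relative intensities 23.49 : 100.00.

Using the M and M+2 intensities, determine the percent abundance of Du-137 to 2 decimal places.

Let p = fractional abundance of Du-137. I(M+2)/I(M) = [C(1,1)·p^0·(1−p)] / p^1 = 1·(1−p)/p = 100.00/23.49 = 4.2571
(1−p)/p = 4.2571/1 = 4.2571  ⇒  p = 1/(1 + 4.2571) = 0.1902
Du-137: 19.02%, Du-139: 80.98%.

19.02%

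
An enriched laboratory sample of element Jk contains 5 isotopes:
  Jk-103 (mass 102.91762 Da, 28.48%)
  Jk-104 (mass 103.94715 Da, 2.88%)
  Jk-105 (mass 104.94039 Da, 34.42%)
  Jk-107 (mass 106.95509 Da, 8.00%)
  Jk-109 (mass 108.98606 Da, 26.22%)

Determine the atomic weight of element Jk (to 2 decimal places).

The abundance-weighted mean is 0.2848 × 102.91762 + 0.0288 × 103.94715 + 0.3442 × 104.94039 + 0.0800 × 106.95509 + 0.2622 × 108.98606
= 29.310938 + 2.993678 + 36.120482 + 8.556407 + 28.576145 = 105.557650 Da

105.56 Da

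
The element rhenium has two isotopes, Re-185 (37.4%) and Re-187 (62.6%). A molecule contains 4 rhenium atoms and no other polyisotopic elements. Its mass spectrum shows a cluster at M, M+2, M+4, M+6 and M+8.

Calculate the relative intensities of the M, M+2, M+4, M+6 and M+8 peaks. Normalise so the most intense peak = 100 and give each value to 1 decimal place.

5.3 : 35.7 : 89.6 : 100.0 : 41.8

Each Re atom is independently Re-185 (p = 0.374) or Re-187 (q = 0.626); the cluster is the binomial expansion (p + q)^4.
P(M) = 0.374^4 = 0.019565
P(M+2) = 4 × 0.374^3 × 0.626^1 = 0.130993
P(M+4) = 6 × 0.374^2 × 0.626^2 = 0.328884
P(M+6) = 4 × 0.374^1 × 0.626^3 = 0.366990
P(M+8) = 0.626^4 = 0.153567
The M+6 peak is largest (0.366990); scaling to 100 gives 5.3 : 35.7 : 89.6 : 100.0 : 41.8.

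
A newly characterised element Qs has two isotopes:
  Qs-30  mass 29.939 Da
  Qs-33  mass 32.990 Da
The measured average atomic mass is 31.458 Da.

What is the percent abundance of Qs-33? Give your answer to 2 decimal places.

Writing the weighted mean with unknown fraction x of Qs-30:
29.939·x + 32.990·(1 − x) = 31.458
(29.939 − 32.990)·x = 31.458 − 32.990
x = -1.532 / -3.051 = 0.50213 → 50.21% Qs-30, 49.79% Qs-33.

49.79%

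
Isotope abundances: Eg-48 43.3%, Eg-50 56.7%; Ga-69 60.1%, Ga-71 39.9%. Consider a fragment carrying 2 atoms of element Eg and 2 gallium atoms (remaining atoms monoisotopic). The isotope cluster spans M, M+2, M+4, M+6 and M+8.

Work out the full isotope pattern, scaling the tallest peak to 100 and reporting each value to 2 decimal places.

Element Eg pattern (n=2): 0.187489 : 0.491022 : 0.321489
Gallium pattern (n=2): 0.361201 : 0.479598 : 0.159201
Convolve the two distributions (both contribute in 2-u steps):
  M: 0.187489×0.361201 = 0.067721
  M+2: 0.187489×0.479598 + 0.491022×0.361201 = 0.267277
  M+4: 0.187489×0.159201 + 0.491022×0.479598 + 0.321489×0.361201 = 0.381464
  M+6: 0.491022×0.159201 + 0.321489×0.479598 = 0.232357
  M+8: 0.321489×0.159201 = 0.051181
Scale to base peak (0.381464) = 100: 17.75 : 70.07 : 100.00 : 60.91 : 13.42

17.75 : 70.07 : 100.00 : 60.91 : 13.42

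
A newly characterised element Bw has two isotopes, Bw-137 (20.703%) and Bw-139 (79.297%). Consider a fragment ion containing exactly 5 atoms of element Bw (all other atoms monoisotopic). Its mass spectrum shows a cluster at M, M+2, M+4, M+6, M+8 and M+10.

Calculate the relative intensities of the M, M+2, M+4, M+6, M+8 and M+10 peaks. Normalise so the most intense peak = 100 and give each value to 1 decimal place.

0.1 : 1.8 : 13.6 : 52.2 : 100.0 : 76.6

The 5 Bw atoms are independent, so intensities follow the terms of (0.20703 + 0.79297)^5.
P(M) = 0.20703^5 = 0.000380
P(M+2) = 5 × 0.20703^4 × 0.79297^1 = 0.007284
P(M+4) = 10 × 0.20703^3 × 0.79297^2 = 0.055797
P(M+6) = 10 × 0.20703^2 × 0.79297^3 = 0.213716
P(M+8) = 5 × 0.20703^1 × 0.79297^4 = 0.409289
P(M+10) = 0.79297^5 = 0.313533
The M+8 peak is largest (0.409289); scaling to 100 gives 0.1 : 1.8 : 13.6 : 52.2 : 100.0 : 76.6.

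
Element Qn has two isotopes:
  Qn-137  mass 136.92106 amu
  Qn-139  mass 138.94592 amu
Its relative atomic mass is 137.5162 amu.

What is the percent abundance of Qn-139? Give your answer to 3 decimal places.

29.392%

With x = fraction of Qn-137 (so Qn-139 is 1 − x):
136.92106·x + 138.94592·(1 − x) = 137.5162
(136.92106 − 138.94592)·x = 137.5162 − 138.94592
x = -1.42972 / -2.02486 = 0.70608 → 70.608% Qn-137, 29.392% Qn-139.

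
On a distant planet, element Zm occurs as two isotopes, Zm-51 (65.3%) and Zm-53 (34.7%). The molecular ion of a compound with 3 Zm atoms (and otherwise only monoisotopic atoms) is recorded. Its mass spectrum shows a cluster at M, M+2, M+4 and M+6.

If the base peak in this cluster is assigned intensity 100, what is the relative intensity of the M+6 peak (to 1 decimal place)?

9.4

(0.653 + 0.347)^3 gives M 0.2784, M+2 0.4439, M+4 0.2359, M+6 0.0418; the largest is M+2.
P(M+2) = C(3,1) × 0.653^2 × 0.347^1 = 3 × 0.426409 × 0.3470 = 0.443892 (base)
P(M+6) = C(3,3) × 0.653^0 × 0.347^3 = 1 × 1.0000 × 0.04178192 = 0.041782
Relative intensity = 0.041782 / 0.443892 × 100 = 9.4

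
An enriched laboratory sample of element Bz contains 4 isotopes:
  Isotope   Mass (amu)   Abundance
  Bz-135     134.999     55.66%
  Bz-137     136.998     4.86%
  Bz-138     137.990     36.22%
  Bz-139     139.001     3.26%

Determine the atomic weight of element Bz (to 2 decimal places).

136.31 amu

The abundance-weighted mean is 0.5566 × 134.999 + 0.0486 × 136.998 + 0.3622 × 137.990 + 0.0326 × 139.001
= 75.1404 + 6.6581 + 49.9800 + 4.5314 = 136.3099 amu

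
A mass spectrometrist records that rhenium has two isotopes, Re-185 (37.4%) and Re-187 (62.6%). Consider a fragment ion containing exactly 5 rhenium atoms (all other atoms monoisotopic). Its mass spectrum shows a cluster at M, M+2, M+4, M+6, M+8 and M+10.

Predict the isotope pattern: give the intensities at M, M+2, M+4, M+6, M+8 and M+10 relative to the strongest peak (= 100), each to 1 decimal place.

The 5 Re atoms are independent, so intensities follow the terms of (0.374 + 0.626)^5.
P(M) = 0.374^5 = 0.007317
P(M+2) = 5 × 0.374^4 × 0.626^1 = 0.061239
P(M+4) = 10 × 0.374^3 × 0.626^2 = 0.205005
P(M+6) = 10 × 0.374^2 × 0.626^3 = 0.343136
P(M+8) = 5 × 0.374^1 × 0.626^4 = 0.287170
P(M+10) = 0.626^5 = 0.096133
The M+6 peak is largest (0.343136); scaling to 100 gives 2.1 : 17.8 : 59.7 : 100.0 : 83.7 : 28.0.

2.1 : 17.8 : 59.7 : 100.0 : 83.7 : 28.0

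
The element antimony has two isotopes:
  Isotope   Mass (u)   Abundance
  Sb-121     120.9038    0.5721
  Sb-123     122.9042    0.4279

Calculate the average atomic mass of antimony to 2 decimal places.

121.76 u

Ar = Σ fᵢ·mᵢ = 0.5721 × 120.9038 + 0.4279 × 122.9042
= 69.16906 + 52.59071 = 121.75977 u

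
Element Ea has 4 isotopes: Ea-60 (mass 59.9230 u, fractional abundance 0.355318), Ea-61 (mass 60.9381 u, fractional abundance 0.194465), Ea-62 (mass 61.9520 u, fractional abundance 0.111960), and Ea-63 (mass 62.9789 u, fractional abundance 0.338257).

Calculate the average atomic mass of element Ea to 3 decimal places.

Ar = Σ fᵢ·mᵢ = 0.355318 × 59.9230 + 0.194465 × 60.9381 + 0.111960 × 61.9520 + 0.338257 × 62.9789
= 21.29172 + 11.85033 + 6.93615 + 21.30305 = 61.38125 u

61.381 u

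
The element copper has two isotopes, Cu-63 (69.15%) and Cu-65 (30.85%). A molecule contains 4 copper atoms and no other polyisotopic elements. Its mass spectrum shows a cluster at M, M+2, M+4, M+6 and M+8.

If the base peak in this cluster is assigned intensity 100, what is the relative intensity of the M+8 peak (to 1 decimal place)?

2.2

Term probabilities: M 0.2286, M+2 0.4080, M+4 0.2731, M+6 0.0812, M+8 0.0091. Base peak = M+2.
P(M+2) = C(4,1) × 0.6915^3 × 0.3085^1 = 4 × 0.33065611 × 0.3085 = 0.408030 (base)
P(M+8) = C(4,4) × 0.6915^0 × 0.3085^4 = 1 × 1.0000 × 0.00905776 = 0.009058
Relative intensity = 0.009058 / 0.408030 × 100 = 2.2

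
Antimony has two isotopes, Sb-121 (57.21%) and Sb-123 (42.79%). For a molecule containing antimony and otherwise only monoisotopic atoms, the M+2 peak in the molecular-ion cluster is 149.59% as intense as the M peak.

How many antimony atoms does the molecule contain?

2

For n independent Sb atoms, I(M+2)/I(M) = n · (abundance Sb-123) / (abundance Sb-121) = n · 0.4279/0.5721.
n = 1.4959 × 0.5721/0.4279 = 2.00 ≈ 2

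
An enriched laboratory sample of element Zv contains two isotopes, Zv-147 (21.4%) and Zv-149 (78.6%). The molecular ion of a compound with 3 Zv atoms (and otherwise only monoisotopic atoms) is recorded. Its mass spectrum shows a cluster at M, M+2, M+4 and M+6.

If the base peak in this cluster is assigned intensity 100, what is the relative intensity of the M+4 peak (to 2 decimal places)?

Binomial terms of (0.214 + 0.786)^3: M 0.0098, M+2 0.1080, M+4 0.3966, M+6 0.4856 → M+6 is the base peak.
P(M+6) = C(3,3) × 0.214^0 × 0.786^3 = 1 × 1.0000 × 0.48558766 = 0.485588 (base)
P(M+4) = C(3,2) × 0.214^1 × 0.786^2 = 3 × 0.2140 × 0.617796 = 0.396625
Relative intensity = 0.396625 / 0.485588 × 100 = 81.68

81.68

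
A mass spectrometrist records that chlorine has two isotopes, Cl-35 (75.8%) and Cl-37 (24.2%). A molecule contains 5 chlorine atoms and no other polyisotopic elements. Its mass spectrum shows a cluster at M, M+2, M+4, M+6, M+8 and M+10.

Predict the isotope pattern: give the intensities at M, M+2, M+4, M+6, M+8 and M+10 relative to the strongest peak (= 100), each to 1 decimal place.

62.6 : 100.0 : 63.9 : 20.4 : 3.3 : 0.2

Each Cl atom is independently Cl-35 (p = 0.758) or Cl-37 (q = 0.242); the cluster is the binomial expansion (p + q)^5.
P(M) = 0.758^5 = 0.250234
P(M+2) = 5 × 0.758^4 × 0.242^1 = 0.399450
P(M+4) = 10 × 0.758^3 × 0.242^2 = 0.255058
P(M+6) = 10 × 0.758^2 × 0.242^3 = 0.081430
P(M+8) = 5 × 0.758^1 × 0.242^4 = 0.012999
P(M+10) = 0.242^5 = 0.000830
The M+2 peak is largest (0.399450); scaling to 100 gives 62.6 : 100.0 : 63.9 : 20.4 : 3.3 : 0.2.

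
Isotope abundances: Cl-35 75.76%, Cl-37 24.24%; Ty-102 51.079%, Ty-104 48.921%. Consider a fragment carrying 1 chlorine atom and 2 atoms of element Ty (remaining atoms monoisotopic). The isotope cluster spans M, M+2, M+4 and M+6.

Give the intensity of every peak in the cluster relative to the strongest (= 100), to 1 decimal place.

44.7 : 100.0 : 68.4 : 13.1

Chlorine pattern (n=1): 0.7576 : 0.2424
Element Ty pattern (n=2): 0.26090642 : 0.49976715 : 0.23932642
Convolve the two distributions (both contribute in 2-u steps):
  M: 0.7576×0.26090642 = 0.197663
  M+2: 0.7576×0.49976715 + 0.2424×0.26090642 = 0.441867
  M+4: 0.7576×0.23932642 + 0.2424×0.49976715 = 0.302457
  M+6: 0.2424×0.23932642 = 0.058013
Scale to base peak (0.441867) = 100: 44.7 : 100.0 : 68.4 : 13.1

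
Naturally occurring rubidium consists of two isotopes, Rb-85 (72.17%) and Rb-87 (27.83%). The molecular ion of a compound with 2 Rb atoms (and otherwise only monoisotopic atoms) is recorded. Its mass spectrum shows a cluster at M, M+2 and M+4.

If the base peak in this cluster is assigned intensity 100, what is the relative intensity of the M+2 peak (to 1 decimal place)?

Binomial terms of (0.7217 + 0.2783)^2: M 0.5209, M+2 0.4017, M+4 0.0775 → M is the base peak.
P(M) = C(2,0) × 0.7217^2 × 0.2783^0 = 1 × 0.52085089 × 1.0000 = 0.520851 (base)
P(M+2) = C(2,1) × 0.7217^1 × 0.2783^1 = 2 × 0.7217 × 0.2783 = 0.401698
Relative intensity = 0.401698 / 0.520851 × 100 = 77.1

77.1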